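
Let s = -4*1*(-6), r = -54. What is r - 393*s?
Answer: -9486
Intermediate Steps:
s = 24 (s = -4*(-6) = 24)
r - 393*s = -54 - 393*24 = -54 - 9432 = -9486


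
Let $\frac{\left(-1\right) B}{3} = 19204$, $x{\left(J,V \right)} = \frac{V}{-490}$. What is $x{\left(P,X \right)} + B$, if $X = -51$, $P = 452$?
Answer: $- \frac{28229829}{490} \approx -57612.0$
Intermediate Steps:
$x{\left(J,V \right)} = - \frac{V}{490}$ ($x{\left(J,V \right)} = V \left(- \frac{1}{490}\right) = - \frac{V}{490}$)
$B = -57612$ ($B = \left(-3\right) 19204 = -57612$)
$x{\left(P,X \right)} + B = \left(- \frac{1}{490}\right) \left(-51\right) - 57612 = \frac{51}{490} - 57612 = - \frac{28229829}{490}$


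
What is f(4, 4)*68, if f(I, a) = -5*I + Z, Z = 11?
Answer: -612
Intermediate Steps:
f(I, a) = 11 - 5*I (f(I, a) = -5*I + 11 = 11 - 5*I)
f(4, 4)*68 = (11 - 5*4)*68 = (11 - 20)*68 = -9*68 = -612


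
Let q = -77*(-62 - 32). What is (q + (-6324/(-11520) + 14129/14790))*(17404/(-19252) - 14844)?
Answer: -81601657701956939/759298880 ≈ -1.0747e+8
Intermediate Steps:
q = 7238 (q = -77*(-94) = 7238)
(q + (-6324/(-11520) + 14129/14790))*(17404/(-19252) - 14844) = (7238 + (-6324/(-11520) + 14129/14790))*(17404/(-19252) - 14844) = (7238 + (-6324*(-1/11520) + 14129*(1/14790)))*(17404*(-1/19252) - 14844) = (7238 + (527/960 + 14129/14790))*(-4351/4813 - 14844) = (7238 + 237313/157760)*(-71448523/4813) = (1142104193/157760)*(-71448523/4813) = -81601657701956939/759298880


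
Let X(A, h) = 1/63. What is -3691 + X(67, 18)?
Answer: -232532/63 ≈ -3691.0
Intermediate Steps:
X(A, h) = 1/63
-3691 + X(67, 18) = -3691 + 1/63 = -232532/63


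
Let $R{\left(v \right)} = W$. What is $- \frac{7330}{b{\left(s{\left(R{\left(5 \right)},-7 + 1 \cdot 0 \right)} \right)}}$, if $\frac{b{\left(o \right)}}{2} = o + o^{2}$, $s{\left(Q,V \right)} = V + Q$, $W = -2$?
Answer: $- \frac{3665}{72} \approx -50.903$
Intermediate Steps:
$R{\left(v \right)} = -2$
$s{\left(Q,V \right)} = Q + V$
$b{\left(o \right)} = 2 o + 2 o^{2}$ ($b{\left(o \right)} = 2 \left(o + o^{2}\right) = 2 o + 2 o^{2}$)
$- \frac{7330}{b{\left(s{\left(R{\left(5 \right)},-7 + 1 \cdot 0 \right)} \right)}} = - \frac{7330}{2 \left(-2 + \left(-7 + 1 \cdot 0\right)\right) \left(1 + \left(-2 + \left(-7 + 1 \cdot 0\right)\right)\right)} = - \frac{7330}{2 \left(-2 + \left(-7 + 0\right)\right) \left(1 + \left(-2 + \left(-7 + 0\right)\right)\right)} = - \frac{7330}{2 \left(-2 - 7\right) \left(1 - 9\right)} = - \frac{7330}{2 \left(-9\right) \left(1 - 9\right)} = - \frac{7330}{2 \left(-9\right) \left(-8\right)} = - \frac{7330}{144} = \left(-7330\right) \frac{1}{144} = - \frac{3665}{72}$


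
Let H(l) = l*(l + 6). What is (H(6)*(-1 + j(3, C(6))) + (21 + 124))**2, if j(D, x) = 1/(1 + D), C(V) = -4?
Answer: 8281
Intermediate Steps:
H(l) = l*(6 + l)
(H(6)*(-1 + j(3, C(6))) + (21 + 124))**2 = ((6*(6 + 6))*(-1 + 1/(1 + 3)) + (21 + 124))**2 = ((6*12)*(-1 + 1/4) + 145)**2 = (72*(-1 + 1/4) + 145)**2 = (72*(-3/4) + 145)**2 = (-54 + 145)**2 = 91**2 = 8281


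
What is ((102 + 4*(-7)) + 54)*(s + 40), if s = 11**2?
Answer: 20608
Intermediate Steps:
s = 121
((102 + 4*(-7)) + 54)*(s + 40) = ((102 + 4*(-7)) + 54)*(121 + 40) = ((102 - 28) + 54)*161 = (74 + 54)*161 = 128*161 = 20608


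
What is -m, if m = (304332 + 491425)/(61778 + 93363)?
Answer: -795757/155141 ≈ -5.1292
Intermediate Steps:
m = 795757/155141 ≈ 5.1292
-m = -1*795757/155141 = -795757/155141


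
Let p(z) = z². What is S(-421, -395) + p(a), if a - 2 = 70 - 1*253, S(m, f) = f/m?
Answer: 13792776/421 ≈ 32762.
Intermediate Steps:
a = -181 (a = 2 + (70 - 1*253) = 2 + (70 - 253) = 2 - 183 = -181)
S(-421, -395) + p(a) = -395/(-421) + (-181)² = -395*(-1/421) + 32761 = 395/421 + 32761 = 13792776/421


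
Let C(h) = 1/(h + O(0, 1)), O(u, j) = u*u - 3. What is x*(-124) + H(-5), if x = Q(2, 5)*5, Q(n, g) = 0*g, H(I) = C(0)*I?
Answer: 5/3 ≈ 1.6667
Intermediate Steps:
O(u, j) = -3 + u² (O(u, j) = u² - 3 = -3 + u²)
C(h) = 1/(-3 + h) (C(h) = 1/(h + (-3 + 0²)) = 1/(h + (-3 + 0)) = 1/(h - 3) = 1/(-3 + h))
H(I) = -I/3 (H(I) = I/(-3 + 0) = I/(-3) = -I/3)
Q(n, g) = 0
x = 0 (x = 0*5 = 0)
x*(-124) + H(-5) = 0*(-124) - ⅓*(-5) = 0 + 5/3 = 5/3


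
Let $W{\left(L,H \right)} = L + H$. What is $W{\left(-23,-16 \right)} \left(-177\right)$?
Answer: $6903$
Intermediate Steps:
$W{\left(L,H \right)} = H + L$
$W{\left(-23,-16 \right)} \left(-177\right) = \left(-16 - 23\right) \left(-177\right) = \left(-39\right) \left(-177\right) = 6903$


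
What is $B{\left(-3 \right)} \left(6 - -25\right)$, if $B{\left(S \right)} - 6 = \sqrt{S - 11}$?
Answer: $186 + 31 i \sqrt{14} \approx 186.0 + 115.99 i$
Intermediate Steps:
$B{\left(S \right)} = 6 + \sqrt{-11 + S}$ ($B{\left(S \right)} = 6 + \sqrt{S - 11} = 6 + \sqrt{-11 + S}$)
$B{\left(-3 \right)} \left(6 - -25\right) = \left(6 + \sqrt{-11 - 3}\right) \left(6 - -25\right) = \left(6 + \sqrt{-14}\right) \left(6 + 25\right) = \left(6 + i \sqrt{14}\right) 31 = 186 + 31 i \sqrt{14}$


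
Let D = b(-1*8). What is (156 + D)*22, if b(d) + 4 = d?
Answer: 3168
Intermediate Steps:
b(d) = -4 + d
D = -12 (D = -4 - 1*8 = -4 - 8 = -12)
(156 + D)*22 = (156 - 12)*22 = 144*22 = 3168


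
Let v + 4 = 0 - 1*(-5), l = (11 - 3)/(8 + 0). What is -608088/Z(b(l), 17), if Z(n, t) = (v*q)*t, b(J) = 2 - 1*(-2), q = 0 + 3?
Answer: -202696/17 ≈ -11923.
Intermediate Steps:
q = 3
l = 1 (l = 8/8 = 8*(⅛) = 1)
b(J) = 4 (b(J) = 2 + 2 = 4)
v = 1 (v = -4 + (0 - 1*(-5)) = -4 + (0 + 5) = -4 + 5 = 1)
Z(n, t) = 3*t (Z(n, t) = (1*3)*t = 3*t)
-608088/Z(b(l), 17) = -608088/(3*17) = -608088/51 = -608088*1/51 = -202696/17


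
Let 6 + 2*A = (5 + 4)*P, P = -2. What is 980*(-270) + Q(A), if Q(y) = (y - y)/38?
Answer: -264600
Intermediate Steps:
A = -12 (A = -3 + ((5 + 4)*(-2))/2 = -3 + (9*(-2))/2 = -3 + (½)*(-18) = -3 - 9 = -12)
Q(y) = 0 (Q(y) = 0*(1/38) = 0)
980*(-270) + Q(A) = 980*(-270) + 0 = -264600 + 0 = -264600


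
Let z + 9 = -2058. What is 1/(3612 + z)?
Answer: 1/1545 ≈ 0.00064725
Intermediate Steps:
z = -2067 (z = -9 - 2058 = -2067)
1/(3612 + z) = 1/(3612 - 2067) = 1/1545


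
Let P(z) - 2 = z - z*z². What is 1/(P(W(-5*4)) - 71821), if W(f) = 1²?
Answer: -1/71819 ≈ -1.3924e-5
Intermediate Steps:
W(f) = 1
P(z) = 2 + z - z³ (P(z) = 2 + (z - z*z²) = 2 + (z - z³) = 2 + z - z³)
1/(P(W(-5*4)) - 71821) = 1/((2 + 1 - 1*1³) - 71821) = 1/((2 + 1 - 1*1) - 71821) = 1/((2 + 1 - 1) - 71821) = 1/(2 - 71821) = 1/(-71819) = -1/71819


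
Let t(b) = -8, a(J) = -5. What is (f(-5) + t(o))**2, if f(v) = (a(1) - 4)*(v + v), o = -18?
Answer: 6724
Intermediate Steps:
f(v) = -18*v (f(v) = (-5 - 4)*(v + v) = -18*v)
(f(-5) + t(o))**2 = (-18*(-5) - 8)**2 = (90 - 8)**2 = 82**2 = 6724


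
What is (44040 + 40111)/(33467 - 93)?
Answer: 84151/33374 ≈ 2.5215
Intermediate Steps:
(44040 + 40111)/(33467 - 93) = 84151/33374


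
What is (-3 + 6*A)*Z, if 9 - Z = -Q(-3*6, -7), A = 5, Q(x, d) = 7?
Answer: 432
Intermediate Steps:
Z = 16 (Z = 9 - (-1)*7 = 9 - 1*(-7) = 9 + 7 = 16)
(-3 + 6*A)*Z = (-3 + 6*5)*16 = (-3 + 30)*16 = 27*16 = 432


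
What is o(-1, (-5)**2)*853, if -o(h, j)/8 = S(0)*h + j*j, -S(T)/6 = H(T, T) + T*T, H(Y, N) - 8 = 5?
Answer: -4797272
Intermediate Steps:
H(Y, N) = 13 (H(Y, N) = 8 + 5 = 13)
S(T) = -78 - 6*T**2 (S(T) = -6*(13 + T*T) = -6*(13 + T**2) = -78 - 6*T**2)
o(h, j) = -8*j**2 + 624*h (o(h, j) = -8*((-78 - 6*0**2)*h + j*j) = -8*((-78 - 6*0)*h + j**2) = -8*((-78 + 0)*h + j**2) = -8*(-78*h + j**2) = -8*(j**2 - 78*h) = -8*j**2 + 624*h)
o(-1, (-5)**2)*853 = (-8*((-5)**2)**2 + 624*(-1))*853 = (-8*25**2 - 624)*853 = (-8*625 - 624)*853 = (-5000 - 624)*853 = -5624*853 = -4797272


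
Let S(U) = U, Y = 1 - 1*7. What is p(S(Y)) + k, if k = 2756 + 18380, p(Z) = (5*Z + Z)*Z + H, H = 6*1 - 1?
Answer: 21357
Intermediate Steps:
H = 5 (H = 6 - 1 = 5)
Y = -6 (Y = 1 - 7 = -6)
p(Z) = 5 + 6*Z² (p(Z) = (5*Z + Z)*Z + 5 = (6*Z)*Z + 5 = 6*Z² + 5 = 5 + 6*Z²)
k = 21136
p(S(Y)) + k = (5 + 6*(-6)²) + 21136 = (5 + 6*36) + 21136 = (5 + 216) + 21136 = 221 + 21136 = 21357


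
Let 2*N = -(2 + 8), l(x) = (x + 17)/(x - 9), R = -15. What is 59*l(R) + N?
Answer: -119/12 ≈ -9.9167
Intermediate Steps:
l(x) = (17 + x)/(-9 + x)
N = -5 (N = (-(2 + 8))/2 = (-1*10)/2 = (½)*(-10) = -5)
59*l(R) + N = 59*((17 - 15)/(-9 - 15)) - 5 = 59*(2/(-24)) - 5 = 59*(-1/24*2) - 5 = 59*(-1/12) - 5 = -59/12 - 5 = -119/12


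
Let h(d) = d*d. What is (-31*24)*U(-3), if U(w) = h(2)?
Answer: -2976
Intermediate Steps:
h(d) = d²
U(w) = 4 (U(w) = 2² = 4)
(-31*24)*U(-3) = -31*24*4 = -744*4 = -2976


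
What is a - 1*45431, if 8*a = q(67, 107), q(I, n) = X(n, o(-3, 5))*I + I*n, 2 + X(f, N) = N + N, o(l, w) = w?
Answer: -355743/8 ≈ -44468.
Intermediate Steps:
X(f, N) = -2 + 2*N (X(f, N) = -2 + (N + N) = -2 + 2*N)
q(I, n) = 8*I + I*n (q(I, n) = (-2 + 2*5)*I + I*n = (-2 + 10)*I + I*n = 8*I + I*n)
a = 7705/8 (a = (67*(8 + 107))/8 = (67*115)/8 = (⅛)*7705 = 7705/8 ≈ 963.13)
a - 1*45431 = 7705/8 - 1*45431 = 7705/8 - 45431 = -355743/8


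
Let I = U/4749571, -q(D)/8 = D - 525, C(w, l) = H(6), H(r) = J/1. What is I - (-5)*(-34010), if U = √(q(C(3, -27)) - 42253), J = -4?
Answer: -170050 + I*√38021/4749571 ≈ -1.7005e+5 + 4.1054e-5*I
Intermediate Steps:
H(r) = -4 (H(r) = -4/1 = -4*1 = -4)
C(w, l) = -4
q(D) = 4200 - 8*D (q(D) = -8*(D - 525) = -8*(-525 + D) = 4200 - 8*D)
U = I*√38021 (U = √((4200 - 8*(-4)) - 42253) = √((4200 + 32) - 42253) = √(4232 - 42253) = √(-38021) = I*√38021 ≈ 194.99*I)
I = I*√38021/4749571 (I = (I*√38021)/4749571 = (I*√38021)*(1/4749571) = I*√38021/4749571 ≈ 4.1054e-5*I)
I - (-5)*(-34010) = I*√38021/4749571 - (-5)*(-34010) = I*√38021/4749571 - 1*170050 = I*√38021/4749571 - 170050 = -170050 + I*√38021/4749571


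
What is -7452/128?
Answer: -1863/32 ≈ -58.219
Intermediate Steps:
-7452/128 = -108*69/128 = -1863/32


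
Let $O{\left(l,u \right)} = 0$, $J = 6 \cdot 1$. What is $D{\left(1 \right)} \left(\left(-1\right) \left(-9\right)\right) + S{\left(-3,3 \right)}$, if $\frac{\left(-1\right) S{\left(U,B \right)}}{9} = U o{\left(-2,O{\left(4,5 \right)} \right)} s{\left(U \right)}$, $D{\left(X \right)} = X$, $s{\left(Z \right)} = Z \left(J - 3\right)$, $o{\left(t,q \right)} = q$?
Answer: $9$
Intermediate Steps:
$J = 6$
$s{\left(Z \right)} = 3 Z$ ($s{\left(Z \right)} = Z \left(6 - 3\right) = Z 3 = 3 Z$)
$S{\left(U,B \right)} = 0$ ($S{\left(U,B \right)} = - 9 U 0 \cdot 3 U = - 9 \cdot 0 \cdot 3 U = \left(-9\right) 0 = 0$)
$D{\left(1 \right)} \left(\left(-1\right) \left(-9\right)\right) + S{\left(-3,3 \right)} = 1 \left(\left(-1\right) \left(-9\right)\right) + 0 = 1 \cdot 9 + 0 = 9 + 0 = 9$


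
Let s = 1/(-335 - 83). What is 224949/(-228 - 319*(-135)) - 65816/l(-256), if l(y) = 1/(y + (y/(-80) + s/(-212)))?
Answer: 692540257802978/41623285 ≈ 1.6638e+7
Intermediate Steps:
s = -1/418 (s = 1/(-418) = -1/418 ≈ -0.0023923)
l(y) = 1/(1/88616 + 79*y/80) (l(y) = 1/(y + (y/(-80) - 1/418/(-212))) = 1/(y + (y*(-1/80) - 1/418*(-1/212))) = 1/(y + (-y/80 + 1/88616)) = 1/(y + (1/88616 - y/80)) = 1/(1/88616 + 79*y/80))
224949/(-228 - 319*(-135)) - 65816/l(-256) = 224949/(-228 - 319*(-135)) - 65816/(886160/(10 + 875083*(-256))) = 224949/(-228 + 43065) - 65816/(886160/(10 - 224021248)) = 224949/42837 - 65816/(886160/(-224021238)) = 224949*(1/42837) - 65816/(886160*(-1/224021238)) = 74983/14279 - 65816/(-443080/112010619) = 74983/14279 - 65816*(-112010619/443080) = 74983/14279 + 48500598027/2915 = 692540257802978/41623285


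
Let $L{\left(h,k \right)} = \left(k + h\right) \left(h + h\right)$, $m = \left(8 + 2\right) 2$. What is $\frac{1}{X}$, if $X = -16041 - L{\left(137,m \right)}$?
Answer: $- \frac{1}{59059} \approx -1.6932 \cdot 10^{-5}$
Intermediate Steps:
$m = 20$ ($m = 10 \cdot 2 = 20$)
$L{\left(h,k \right)} = 2 h \left(h + k\right)$ ($L{\left(h,k \right)} = \left(h + k\right) 2 h = 2 h \left(h + k\right)$)
$X = -59059$ ($X = -16041 - 2 \cdot 137 \left(137 + 20\right) = -16041 - 2 \cdot 137 \cdot 157 = -16041 - 43018 = -59059$)
$\frac{1}{X} = \frac{1}{-59059} = - \frac{1}{59059}$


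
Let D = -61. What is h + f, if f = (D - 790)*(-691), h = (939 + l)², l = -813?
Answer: 603917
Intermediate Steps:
h = 15876 (h = (939 - 813)² = 126² = 15876)
f = 588041 (f = (-61 - 790)*(-691) = -851*(-691) = 588041)
h + f = 15876 + 588041 = 603917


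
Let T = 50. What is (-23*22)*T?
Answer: -25300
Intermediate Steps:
(-23*22)*T = -23*22*50 = -506*50 = -25300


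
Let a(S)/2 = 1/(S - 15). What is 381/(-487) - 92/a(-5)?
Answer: 447659/487 ≈ 919.22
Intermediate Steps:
a(S) = 2/(-15 + S) (a(S) = 2/(S - 15) = 2/(-15 + S))
381/(-487) - 92/a(-5) = 381/(-487) - 92/(2/(-15 - 5)) = 381*(-1/487) - 92/(2/(-20)) = -381/487 - 92/(2*(-1/20)) = -381/487 - 92/(-⅒) = -381/487 - 92*(-10) = -381/487 + 920 = 447659/487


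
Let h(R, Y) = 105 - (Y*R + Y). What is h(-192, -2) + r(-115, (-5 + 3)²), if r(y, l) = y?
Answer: -392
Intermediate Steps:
h(R, Y) = 105 - Y - R*Y (h(R, Y) = 105 - (R*Y + Y) = 105 - (Y + R*Y) = 105 + (-Y - R*Y) = 105 - Y - R*Y)
h(-192, -2) + r(-115, (-5 + 3)²) = (105 - 1*(-2) - 1*(-192)*(-2)) - 115 = (105 + 2 - 384) - 115 = -277 - 115 = -392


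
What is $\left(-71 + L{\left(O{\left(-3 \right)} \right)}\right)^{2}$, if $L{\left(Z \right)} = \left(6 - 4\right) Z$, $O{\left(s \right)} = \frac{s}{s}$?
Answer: $4761$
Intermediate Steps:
$O{\left(s \right)} = 1$
$L{\left(Z \right)} = 2 Z$
$\left(-71 + L{\left(O{\left(-3 \right)} \right)}\right)^{2} = \left(-71 + 2 \cdot 1\right)^{2} = \left(-71 + 2\right)^{2} = \left(-69\right)^{2} = 4761$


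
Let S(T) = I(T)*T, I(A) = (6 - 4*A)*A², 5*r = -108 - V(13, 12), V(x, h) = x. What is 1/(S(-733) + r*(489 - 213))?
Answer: -5/5785404408926 ≈ -8.6424e-13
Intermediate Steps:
r = -121/5 (r = (-108 - 1*13)/5 = (-108 - 13)/5 = (⅕)*(-121) = -121/5 ≈ -24.200)
I(A) = A²*(6 - 4*A)
S(T) = T³*(6 - 4*T) (S(T) = (T²*(6 - 4*T))*T = T³*(6 - 4*T))
1/(S(-733) + r*(489 - 213)) = 1/((-733)³*(6 - 4*(-733)) - 121*(489 - 213)/5) = 1/(-393832837*(6 + 2932) - 121/5*276) = 1/(-393832837*2938 - 33396/5) = 1/(-1157080875106 - 33396/5) = 1/(-5785404408926/5) = -5/5785404408926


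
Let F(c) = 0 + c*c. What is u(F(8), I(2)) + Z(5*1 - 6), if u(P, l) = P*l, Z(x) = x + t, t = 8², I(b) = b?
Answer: 191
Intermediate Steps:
t = 64
F(c) = c² (F(c) = 0 + c² = c²)
Z(x) = 64 + x (Z(x) = x + 64 = 64 + x)
u(F(8), I(2)) + Z(5*1 - 6) = 8²*2 + (64 + (5*1 - 6)) = 64*2 + (64 + (5 - 6)) = 128 + (64 - 1) = 128 + 63 = 191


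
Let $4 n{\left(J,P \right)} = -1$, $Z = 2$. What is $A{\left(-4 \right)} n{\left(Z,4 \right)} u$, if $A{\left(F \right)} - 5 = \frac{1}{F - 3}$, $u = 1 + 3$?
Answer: $- \frac{34}{7} \approx -4.8571$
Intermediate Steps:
$u = 4$
$n{\left(J,P \right)} = - \frac{1}{4}$ ($n{\left(J,P \right)} = \frac{1}{4} \left(-1\right) = - \frac{1}{4}$)
$A{\left(F \right)} = 5 + \frac{1}{-3 + F}$ ($A{\left(F \right)} = 5 + \frac{1}{F - 3} = 5 + \frac{1}{-3 + F}$)
$A{\left(-4 \right)} n{\left(Z,4 \right)} u = \frac{-14 + 5 \left(-4\right)}{-3 - 4} \left(- \frac{1}{4}\right) 4 = \frac{-14 - 20}{-7} \left(- \frac{1}{4}\right) 4 = \left(- \frac{1}{7}\right) \left(-34\right) \left(- \frac{1}{4}\right) 4 = \frac{34}{7} \left(- \frac{1}{4}\right) 4 = \left(- \frac{17}{14}\right) 4 = - \frac{34}{7}$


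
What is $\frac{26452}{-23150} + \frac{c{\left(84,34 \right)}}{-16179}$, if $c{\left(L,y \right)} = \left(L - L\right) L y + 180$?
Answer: $- \frac{72022318}{62423975} \approx -1.1538$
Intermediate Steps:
$c{\left(L,y \right)} = 180$ ($c{\left(L,y \right)} = 0 L y + 180 = 0 y + 180 = 0 + 180 = 180$)
$\frac{26452}{-23150} + \frac{c{\left(84,34 \right)}}{-16179} = \frac{26452}{-23150} + \frac{180}{-16179} = 26452 \left(- \frac{1}{23150}\right) + 180 \left(- \frac{1}{16179}\right) = - \frac{13226}{11575} - \frac{60}{5393} = - \frac{72022318}{62423975}$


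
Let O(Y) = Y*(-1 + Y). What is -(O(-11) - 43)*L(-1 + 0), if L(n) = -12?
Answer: 1068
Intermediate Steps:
-(O(-11) - 43)*L(-1 + 0) = -(-11*(-1 - 11) - 43)*(-12) = -(-11*(-12) - 43)*(-12) = -(132 - 43)*(-12) = -89*(-12) = -1*(-1068) = 1068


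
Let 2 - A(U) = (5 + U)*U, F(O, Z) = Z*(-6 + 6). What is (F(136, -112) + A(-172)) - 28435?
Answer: -57157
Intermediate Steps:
F(O, Z) = 0 (F(O, Z) = Z*0 = 0)
A(U) = 2 - U*(5 + U) (A(U) = 2 - (5 + U)*U = 2 - U*(5 + U))
(F(136, -112) + A(-172)) - 28435 = (0 + (2 - 1*(-172)**2 - 5*(-172))) - 28435 = (0 + (2 - 1*29584 + 860)) - 28435 = (0 + (2 - 29584 + 860)) - 28435 = (0 - 28722) - 28435 = -28722 - 28435 = -57157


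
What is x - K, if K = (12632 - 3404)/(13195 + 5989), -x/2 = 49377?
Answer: -473626491/4796 ≈ -98755.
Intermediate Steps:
x = -98754 (x = -2*49377 = -98754)
K = 2307/4796 (K = 9228/19184 = 9228*(1/19184) = 2307/4796 ≈ 0.48103)
x - K = -98754 - 1*2307/4796 = -98754 - 2307/4796 = -473626491/4796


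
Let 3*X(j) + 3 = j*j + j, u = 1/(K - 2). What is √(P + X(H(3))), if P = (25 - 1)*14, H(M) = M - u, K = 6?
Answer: 19*√15/4 ≈ 18.397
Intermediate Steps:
u = ¼ (u = 1/(6 - 2) = 1/4 = ¼ ≈ 0.25000)
H(M) = -¼ + M (H(M) = M - 1*¼ = M - ¼ = -¼ + M)
X(j) = -1 + j/3 + j²/3 (X(j) = -1 + (j*j + j)/3 = -1 + (j² + j)/3 = -1 + (j + j²)/3 = -1 + (j/3 + j²/3) = -1 + j/3 + j²/3)
P = 336 (P = 24*14 = 336)
√(P + X(H(3))) = √(336 + (-1 + (-¼ + 3)/3 + (-¼ + 3)²/3)) = √(336 + (-1 + (⅓)*(11/4) + (11/4)²/3)) = √(336 + (-1 + 11/12 + (⅓)*(121/16))) = √(336 + (-1 + 11/12 + 121/48)) = √(336 + 39/16) = √(5415/16) = 19*√15/4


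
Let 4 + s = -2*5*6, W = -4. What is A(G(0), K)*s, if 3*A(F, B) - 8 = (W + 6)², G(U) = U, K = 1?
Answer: -256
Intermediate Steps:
A(F, B) = 4 (A(F, B) = 8/3 + (-4 + 6)²/3 = 8/3 + (⅓)*2² = 8/3 + (⅓)*4 = 8/3 + 4/3 = 4)
s = -64 (s = -4 - 2*5*6 = -4 - 10*6 = -4 - 60 = -64)
A(G(0), K)*s = 4*(-64) = -256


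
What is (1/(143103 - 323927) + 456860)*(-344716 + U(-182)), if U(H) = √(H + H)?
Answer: -7119355141176381/45206 + 82611252639*I*√91/90412 ≈ -1.5749e+11 + 8.7163e+6*I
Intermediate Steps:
U(H) = √2*√H (U(H) = √(2*H) = √2*√H)
(1/(143103 - 323927) + 456860)*(-344716 + U(-182)) = (1/(143103 - 323927) + 456860)*(-344716 + √2*√(-182)) = (1/(-180824) + 456860)*(-344716 + √2*(I*√182)) = (-1/180824 + 456860)*(-344716 + 2*I*√91) = 82611252639*(-344716 + 2*I*√91)/180824 = -7119355141176381/45206 + 82611252639*I*√91/90412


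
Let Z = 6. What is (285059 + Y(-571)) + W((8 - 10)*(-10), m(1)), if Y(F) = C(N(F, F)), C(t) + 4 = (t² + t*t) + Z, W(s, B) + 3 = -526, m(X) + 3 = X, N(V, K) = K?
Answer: 936614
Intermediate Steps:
m(X) = -3 + X
W(s, B) = -529 (W(s, B) = -3 - 526 = -529)
C(t) = 2 + 2*t² (C(t) = -4 + ((t² + t*t) + 6) = -4 + ((t² + t²) + 6) = -4 + (2*t² + 6) = -4 + (6 + 2*t²) = 2 + 2*t²)
Y(F) = 2 + 2*F²
(285059 + Y(-571)) + W((8 - 10)*(-10), m(1)) = (285059 + (2 + 2*(-571)²)) - 529 = (285059 + (2 + 2*326041)) - 529 = (285059 + (2 + 652082)) - 529 = (285059 + 652084) - 529 = 937143 - 529 = 936614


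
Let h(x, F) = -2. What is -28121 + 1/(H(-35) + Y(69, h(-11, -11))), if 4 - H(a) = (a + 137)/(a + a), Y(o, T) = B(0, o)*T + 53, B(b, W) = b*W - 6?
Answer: -69346351/2466 ≈ -28121.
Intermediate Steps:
B(b, W) = -6 + W*b (B(b, W) = W*b - 6 = -6 + W*b)
Y(o, T) = 53 - 6*T (Y(o, T) = (-6 + o*0)*T + 53 = (-6 + 0)*T + 53 = -6*T + 53 = 53 - 6*T)
H(a) = 4 - (137 + a)/(2*a) (H(a) = 4 - (a + 137)/(a + a) = 4 - (137 + a)/(2*a))
-28121 + 1/(H(-35) + Y(69, h(-11, -11))) = -28121 + 1/((½)*(-137 + 7*(-35))/(-35) + (53 - 6*(-2))) = -28121 + 1/((½)*(-1/35)*(-137 - 245) + (53 + 12)) = -28121 + 1/((½)*(-1/35)*(-382) + 65) = -28121 + 1/(191/35 + 65) = -28121 + 1/(2466/35) = -28121 + 35/2466 = -69346351/2466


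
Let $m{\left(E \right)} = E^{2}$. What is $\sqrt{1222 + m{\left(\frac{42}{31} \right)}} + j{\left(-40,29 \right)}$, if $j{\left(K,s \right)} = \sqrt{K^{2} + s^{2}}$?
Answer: $\sqrt{2441} + \frac{\sqrt{1176106}}{31} \approx 84.39$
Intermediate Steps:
$\sqrt{1222 + m{\left(\frac{42}{31} \right)}} + j{\left(-40,29 \right)} = \sqrt{1222 + \left(\frac{42}{31}\right)^{2}} + \sqrt{\left(-40\right)^{2} + 29^{2}} = \sqrt{1222 + \left(42 \cdot \frac{1}{31}\right)^{2}} + \sqrt{1600 + 841} = \sqrt{1222 + \left(\frac{42}{31}\right)^{2}} + \sqrt{2441} = \sqrt{1222 + \frac{1764}{961}} + \sqrt{2441} = \sqrt{\frac{1176106}{961}} + \sqrt{2441} = \frac{\sqrt{1176106}}{31} + \sqrt{2441} = \sqrt{2441} + \frac{\sqrt{1176106}}{31}$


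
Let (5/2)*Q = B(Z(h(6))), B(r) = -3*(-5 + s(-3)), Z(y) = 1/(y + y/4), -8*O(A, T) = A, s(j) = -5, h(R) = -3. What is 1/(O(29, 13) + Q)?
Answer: 8/67 ≈ 0.11940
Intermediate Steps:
O(A, T) = -A/8
Z(y) = 4/(5*y) (Z(y) = 1/(y + y*(¼)) = 1/(y + y/4) = 1/(5*y/4) = 4/(5*y))
B(r) = 30 (B(r) = -3*(-5 - 5) = -3*(-10) = 30)
Q = 12 (Q = (⅖)*30 = 12)
1/(O(29, 13) + Q) = 1/(-⅛*29 + 12) = 1/(-29/8 + 12) = 1/(67/8) = 8/67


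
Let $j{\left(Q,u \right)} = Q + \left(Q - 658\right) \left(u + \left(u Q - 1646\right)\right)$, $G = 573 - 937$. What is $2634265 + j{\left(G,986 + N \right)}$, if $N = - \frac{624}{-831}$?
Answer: $\frac{102597166681}{277} \approx 3.7039 \cdot 10^{8}$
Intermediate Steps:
$N = \frac{208}{277}$ ($N = \left(-624\right) \left(- \frac{1}{831}\right) = \frac{208}{277} \approx 0.7509$)
$G = -364$ ($G = 573 - 937 = -364$)
$j{\left(Q,u \right)} = Q + \left(-658 + Q\right) \left(-1646 + u + Q u\right)$ ($j{\left(Q,u \right)} = Q + \left(-658 + Q\right) \left(u + \left(Q u - 1646\right)\right) = Q + \left(-658 + Q\right) \left(u + \left(-1646 + Q u\right)\right) = Q + \left(-658 + Q\right) \left(-1646 + u + Q u\right)$)
$2634265 + j{\left(G,986 + N \right)} = 2634265 - \left(-1681848 - 238490 \left(986 + \frac{208}{277}\right) - \left(986 + \frac{208}{277}\right) \left(-364\right)^{2}\right) = 2634265 + \left(1083068 + 598780 - \frac{179851140}{277} + \frac{273330}{277} \cdot 132496 - \left(-239148\right) \frac{273330}{277}\right) = 2634265 + \left(1083068 + 598780 - \frac{179851140}{277} + \frac{36215131680}{277} + \frac{65366322840}{277}\right) = 2634265 + \frac{101867475276}{277} = \frac{102597166681}{277}$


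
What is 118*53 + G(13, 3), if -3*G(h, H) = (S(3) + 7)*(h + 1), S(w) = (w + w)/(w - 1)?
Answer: 18622/3 ≈ 6207.3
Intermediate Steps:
S(w) = 2*w/(-1 + w) (S(w) = (2*w)/(-1 + w) = 2*w/(-1 + w))
G(h, H) = -10/3 - 10*h/3 (G(h, H) = -(2*3/(-1 + 3) + 7)*(h + 1)/3 = -(2*3/2 + 7)*(1 + h)/3 = -(2*3*(½) + 7)*(1 + h)/3 = -(3 + 7)*(1 + h)/3 = -10*(1 + h)/3 = -(10 + 10*h)/3 = -10/3 - 10*h/3)
118*53 + G(13, 3) = 118*53 + (-10/3 - 10/3*13) = 6254 + (-10/3 - 130/3) = 6254 - 140/3 = 18622/3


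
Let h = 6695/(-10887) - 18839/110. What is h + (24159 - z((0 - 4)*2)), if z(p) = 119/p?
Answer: 114976283363/4790280 ≈ 24002.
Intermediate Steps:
h = -205836643/1197570 (h = 6695*(-1/10887) - 18839*1/110 = -6695/10887 - 18839/110 = -205836643/1197570 ≈ -171.88)
h + (24159 - z((0 - 4)*2)) = -205836643/1197570 + (24159 - 119/((0 - 4)*2)) = -205836643/1197570 + (24159 - 119/((-4*2))) = -205836643/1197570 + (24159 - 119/(-8)) = -205836643/1197570 + (24159 - 119*(-1)/8) = -205836643/1197570 + (24159 - 1*(-119/8)) = -205836643/1197570 + (24159 + 119/8) = -205836643/1197570 + 193391/8 = 114976283363/4790280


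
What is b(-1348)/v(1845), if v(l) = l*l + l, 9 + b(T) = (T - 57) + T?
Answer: -1381/1702935 ≈ -0.00081095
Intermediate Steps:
b(T) = -66 + 2*T (b(T) = -9 + ((T - 57) + T) = -9 + ((-57 + T) + T) = -9 + (-57 + 2*T) = -66 + 2*T)
v(l) = l + l² (v(l) = l² + l = l + l²)
b(-1348)/v(1845) = (-66 + 2*(-1348))/((1845*(1 + 1845))) = (-66 - 2696)/((1845*1846)) = -2762/3405870 = -2762*1/3405870 = -1381/1702935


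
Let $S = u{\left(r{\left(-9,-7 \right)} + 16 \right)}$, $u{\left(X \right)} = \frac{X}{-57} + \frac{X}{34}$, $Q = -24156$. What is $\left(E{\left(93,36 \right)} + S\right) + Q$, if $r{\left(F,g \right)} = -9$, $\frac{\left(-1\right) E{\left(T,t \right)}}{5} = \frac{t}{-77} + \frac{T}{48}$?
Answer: $- \frac{28846301167}{1193808} \approx -24163.0$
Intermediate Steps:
$E{\left(T,t \right)} = - \frac{5 T}{48} + \frac{5 t}{77}$ ($E{\left(T,t \right)} = - 5 \left(\frac{t}{-77} + \frac{T}{48}\right) = - 5 \left(t \left(- \frac{1}{77}\right) + T \frac{1}{48}\right) = - 5 \left(- \frac{t}{77} + \frac{T}{48}\right) = - \frac{5 T}{48} + \frac{5 t}{77}$)
$u{\left(X \right)} = \frac{23 X}{1938}$ ($u{\left(X \right)} = X \left(- \frac{1}{57}\right) + X \frac{1}{34} = - \frac{X}{57} + \frac{X}{34} = \frac{23 X}{1938}$)
$S = \frac{161}{1938}$ ($S = \frac{23 \left(-9 + 16\right)}{1938} = \frac{23}{1938} \cdot 7 = \frac{161}{1938} \approx 0.083075$)
$\left(E{\left(93,36 \right)} + S\right) + Q = \left(\left(\left(- \frac{5}{48}\right) 93 + \frac{5}{77} \cdot 36\right) + \frac{161}{1938}\right) - 24156 = \left(\left(- \frac{155}{16} + \frac{180}{77}\right) + \frac{161}{1938}\right) - 24156 = \left(- \frac{9055}{1232} + \frac{161}{1938}\right) - 24156 = - \frac{8675119}{1193808} - 24156 = - \frac{28846301167}{1193808}$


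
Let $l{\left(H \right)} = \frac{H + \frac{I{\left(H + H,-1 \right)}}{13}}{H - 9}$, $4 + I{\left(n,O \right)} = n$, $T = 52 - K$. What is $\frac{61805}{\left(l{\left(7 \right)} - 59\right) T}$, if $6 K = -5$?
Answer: $- \frac{642772}{34553} \approx -18.602$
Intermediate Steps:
$K = - \frac{5}{6}$ ($K = \frac{1}{6} \left(-5\right) = - \frac{5}{6} \approx -0.83333$)
$T = \frac{317}{6}$ ($T = 52 - - \frac{5}{6} = 52 + \frac{5}{6} = \frac{317}{6} \approx 52.833$)
$I{\left(n,O \right)} = -4 + n$
$l{\left(H \right)} = \frac{- \frac{4}{13} + \frac{15 H}{13}}{-9 + H}$ ($l{\left(H \right)} = \frac{H + \frac{-4 + \left(H + H\right)}{13}}{H - 9} = \frac{H + \left(-4 + 2 H\right) \frac{1}{13}}{-9 + H} = \frac{H + \left(- \frac{4}{13} + \frac{2 H}{13}\right)}{-9 + H} = \frac{- \frac{4}{13} + \frac{15 H}{13}}{-9 + H}$)
$\frac{61805}{\left(l{\left(7 \right)} - 59\right) T} = \frac{61805}{\left(\frac{-4 + 15 \cdot 7}{13 \left(-9 + 7\right)} - 59\right) \frac{317}{6}} = \frac{61805}{\left(\frac{-4 + 105}{13 \left(-2\right)} - 59\right) \frac{317}{6}} = \frac{61805}{\left(\frac{1}{13} \left(- \frac{1}{2}\right) 101 - 59\right) \frac{317}{6}} = \frac{61805}{\left(- \frac{101}{26} - 59\right) \frac{317}{6}} = \frac{61805}{\left(- \frac{1635}{26}\right) \frac{317}{6}} = \frac{61805}{- \frac{172765}{52}} = 61805 \left(- \frac{52}{172765}\right) = - \frac{642772}{34553}$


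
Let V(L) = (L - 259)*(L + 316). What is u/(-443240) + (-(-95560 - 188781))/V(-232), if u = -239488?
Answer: -2074176103/326446260 ≈ -6.3538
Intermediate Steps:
V(L) = (-259 + L)*(316 + L)
u/(-443240) + (-(-95560 - 188781))/V(-232) = -239488/(-443240) + (-(-95560 - 188781))/(-81844 + (-232)² + 57*(-232)) = -239488*(-1/443240) + (-1*(-284341))/(-81844 + 53824 - 13224) = 29936/55405 + 284341/(-41244) = 29936/55405 + 284341*(-1/41244) = 29936/55405 - 284341/41244 = -2074176103/326446260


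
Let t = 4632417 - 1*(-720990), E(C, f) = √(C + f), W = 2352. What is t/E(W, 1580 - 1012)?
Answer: 5353407*√730/1460 ≈ 99069.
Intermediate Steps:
t = 5353407 (t = 4632417 + 720990 = 5353407)
t/E(W, 1580 - 1012) = 5353407/(√(2352 + (1580 - 1012))) = 5353407/(√(2352 + 568)) = 5353407/(√2920) = 5353407/((2*√730)) = 5353407*(√730/1460) = 5353407*√730/1460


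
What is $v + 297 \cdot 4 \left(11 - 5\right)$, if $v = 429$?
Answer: $7557$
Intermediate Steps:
$v + 297 \cdot 4 \left(11 - 5\right) = 429 + 297 \cdot 4 \left(11 - 5\right) = 429 + 297 \cdot 4 \cdot 6 = 429 + 297 \cdot 24 = 429 + 7128 = 7557$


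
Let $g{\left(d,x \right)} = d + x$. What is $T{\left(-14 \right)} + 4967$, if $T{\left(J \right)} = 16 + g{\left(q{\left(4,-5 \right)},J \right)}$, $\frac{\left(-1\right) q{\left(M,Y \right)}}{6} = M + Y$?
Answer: $4975$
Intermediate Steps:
$q{\left(M,Y \right)} = - 6 M - 6 Y$ ($q{\left(M,Y \right)} = - 6 \left(M + Y\right) = - 6 M - 6 Y$)
$T{\left(J \right)} = 22 + J$ ($T{\left(J \right)} = 16 + \left(\left(\left(-6\right) 4 - -30\right) + J\right) = 16 + \left(\left(-24 + 30\right) + J\right) = 16 + \left(6 + J\right) = 22 + J$)
$T{\left(-14 \right)} + 4967 = \left(22 - 14\right) + 4967 = 8 + 4967 = 4975$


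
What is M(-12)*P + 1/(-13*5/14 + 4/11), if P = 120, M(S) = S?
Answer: -949114/659 ≈ -1440.2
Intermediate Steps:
M(-12)*P + 1/(-13*5/14 + 4/11) = -12*120 + 1/(-13*5/14 + 4/11) = -1440 + 1/(-65*1/14 + 4*(1/11)) = -1440 + 1/(-65/14 + 4/11) = -1440 + 1/(-659/154) = -1440 - 154/659 = -949114/659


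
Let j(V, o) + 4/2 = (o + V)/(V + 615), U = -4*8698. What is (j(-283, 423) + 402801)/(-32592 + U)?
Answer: -4179044/699109 ≈ -5.9777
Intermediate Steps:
U = -34792
j(V, o) = -2 + (V + o)/(615 + V) (j(V, o) = -2 + (o + V)/(V + 615) = -2 + (V + o)/(615 + V))
(j(-283, 423) + 402801)/(-32592 + U) = ((-1230 + 423 - 1*(-283))/(615 - 283) + 402801)/(-32592 - 34792) = ((-1230 + 423 + 283)/332 + 402801)/(-67384) = ((1/332)*(-524) + 402801)*(-1/67384) = (-131/83 + 402801)*(-1/67384) = (33432352/83)*(-1/67384) = -4179044/699109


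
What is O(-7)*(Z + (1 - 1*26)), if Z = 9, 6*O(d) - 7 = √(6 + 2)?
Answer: -56/3 - 16*√2/3 ≈ -26.209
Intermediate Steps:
O(d) = 7/6 + √2/3 (O(d) = 7/6 + √(6 + 2)/6 = 7/6 + √8/6 = 7/6 + (2*√2)/6 = 7/6 + √2/3)
O(-7)*(Z + (1 - 1*26)) = (7/6 + √2/3)*(9 + (1 - 1*26)) = (7/6 + √2/3)*(9 + (1 - 26)) = (7/6 + √2/3)*(9 - 25) = (7/6 + √2/3)*(-16) = -56/3 - 16*√2/3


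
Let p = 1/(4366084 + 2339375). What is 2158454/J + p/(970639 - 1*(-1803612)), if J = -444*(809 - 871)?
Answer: 6692152204315948069/85348849630526892 ≈ 78.409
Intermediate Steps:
p = 1/6705459 ≈ 1.4913e-7
J = 27528 (J = -444*(-62) = 27528)
2158454/J + p/(970639 - 1*(-1803612)) = 2158454/27528 + 1/(6705459*(970639 - 1*(-1803612))) = 2158454*(1/27528) + 1/(6705459*(970639 + 1803612)) = 1079227/13764 + (1/6705459)/2774251 = 1079227/13764 + (1/6705459)*(1/2774251) = 1079227/13764 + 1/18602626336209 = 6692152204315948069/85348849630526892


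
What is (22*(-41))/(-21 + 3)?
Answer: 451/9 ≈ 50.111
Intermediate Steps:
(22*(-41))/(-21 + 3) = -902/(-18) = -902*(-1/18) = 451/9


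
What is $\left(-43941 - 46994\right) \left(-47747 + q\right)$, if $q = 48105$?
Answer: $-32554730$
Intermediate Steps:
$\left(-43941 - 46994\right) \left(-47747 + q\right) = \left(-43941 - 46994\right) \left(-47747 + 48105\right) = \left(-90935\right) 358 = -32554730$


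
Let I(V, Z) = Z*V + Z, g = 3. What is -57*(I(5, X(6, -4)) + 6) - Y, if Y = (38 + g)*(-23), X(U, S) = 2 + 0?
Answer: -83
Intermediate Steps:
X(U, S) = 2
I(V, Z) = Z + V*Z (I(V, Z) = V*Z + Z = Z + V*Z)
Y = -943 (Y = (38 + 3)*(-23) = 41*(-23) = -943)
-57*(I(5, X(6, -4)) + 6) - Y = -57*(2*(1 + 5) + 6) - 1*(-943) = -57*(2*6 + 6) + 943 = -57*(12 + 6) + 943 = -57*18 + 943 = -1026 + 943 = -83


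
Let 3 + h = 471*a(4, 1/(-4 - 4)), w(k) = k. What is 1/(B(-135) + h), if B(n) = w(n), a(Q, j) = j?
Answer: -8/1575 ≈ -0.0050794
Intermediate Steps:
B(n) = n
h = -495/8 (h = -3 + 471/(-4 - 4) = -3 + 471/(-8) = -3 + 471*(-1/8) = -3 - 471/8 = -495/8 ≈ -61.875)
1/(B(-135) + h) = 1/(-135 - 495/8) = 1/(-1575/8) = -8/1575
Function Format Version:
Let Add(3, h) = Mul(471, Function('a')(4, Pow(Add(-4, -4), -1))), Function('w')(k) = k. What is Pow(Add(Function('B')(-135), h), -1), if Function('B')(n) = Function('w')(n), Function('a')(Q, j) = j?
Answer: Rational(-8, 1575) ≈ -0.0050794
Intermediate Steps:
Function('B')(n) = n
h = Rational(-495, 8) (h = Add(-3, Mul(471, Pow(Add(-4, -4), -1))) = Add(-3, Mul(471, Pow(-8, -1))) = Add(-3, Mul(471, Rational(-1, 8))) = Add(-3, Rational(-471, 8)) = Rational(-495, 8) ≈ -61.875)
Pow(Add(Function('B')(-135), h), -1) = Pow(Add(-135, Rational(-495, 8)), -1) = Pow(Rational(-1575, 8), -1) = Rational(-8, 1575)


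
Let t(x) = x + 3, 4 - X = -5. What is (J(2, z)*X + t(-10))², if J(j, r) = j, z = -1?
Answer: 121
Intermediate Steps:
X = 9 (X = 4 - 1*(-5) = 4 + 5 = 9)
t(x) = 3 + x
(J(2, z)*X + t(-10))² = (2*9 + (3 - 10))² = (18 - 7)² = 11² = 121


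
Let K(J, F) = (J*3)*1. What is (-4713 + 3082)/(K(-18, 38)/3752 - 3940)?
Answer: 3059756/7391467 ≈ 0.41396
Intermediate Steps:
K(J, F) = 3*J (K(J, F) = (3*J)*1 = 3*J)
(-4713 + 3082)/(K(-18, 38)/3752 - 3940) = (-4713 + 3082)/((3*(-18))/3752 - 3940) = -1631/(-54*1/3752 - 3940) = -1631/(-27/1876 - 3940) = -1631/(-7391467/1876) = -1631*(-1876/7391467) = 3059756/7391467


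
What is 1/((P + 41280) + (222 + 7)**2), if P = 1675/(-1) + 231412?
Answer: 1/323458 ≈ 3.0916e-6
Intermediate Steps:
P = 229737 (P = -1*1675 + 231412 = -1675 + 231412 = 229737)
1/((P + 41280) + (222 + 7)**2) = 1/((229737 + 41280) + (222 + 7)**2) = 1/(271017 + 229**2) = 1/(271017 + 52441) = 1/323458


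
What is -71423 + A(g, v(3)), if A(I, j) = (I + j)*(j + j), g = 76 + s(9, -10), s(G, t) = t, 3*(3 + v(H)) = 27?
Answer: -70559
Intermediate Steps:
v(H) = 6 (v(H) = -3 + (1/3)*27 = -3 + 9 = 6)
g = 66 (g = 76 - 10 = 66)
A(I, j) = 2*j*(I + j) (A(I, j) = (I + j)*(2*j) = 2*j*(I + j))
-71423 + A(g, v(3)) = -71423 + 2*6*(66 + 6) = -71423 + 2*6*72 = -71423 + 864 = -70559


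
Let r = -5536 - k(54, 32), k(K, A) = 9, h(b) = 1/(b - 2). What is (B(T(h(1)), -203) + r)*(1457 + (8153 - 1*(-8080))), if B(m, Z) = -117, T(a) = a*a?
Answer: -100160780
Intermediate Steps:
h(b) = 1/(-2 + b)
T(a) = a**2
r = -5545 (r = -5536 - 1*9 = -5536 - 9 = -5545)
(B(T(h(1)), -203) + r)*(1457 + (8153 - 1*(-8080))) = (-117 - 5545)*(1457 + (8153 - 1*(-8080))) = -5662*(1457 + (8153 + 8080)) = -5662*(1457 + 16233) = -5662*17690 = -100160780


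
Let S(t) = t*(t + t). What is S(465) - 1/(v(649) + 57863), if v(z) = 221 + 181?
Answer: 25196699249/58265 ≈ 4.3245e+5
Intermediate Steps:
v(z) = 402
S(t) = 2*t² (S(t) = t*(2*t) = 2*t²)
S(465) - 1/(v(649) + 57863) = 2*465² - 1/(402 + 57863) = 2*216225 - 1/58265 = 432450 - 1*1/58265 = 432450 - 1/58265 = 25196699249/58265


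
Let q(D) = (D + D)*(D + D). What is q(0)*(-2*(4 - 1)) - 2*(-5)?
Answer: 10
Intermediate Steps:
q(D) = 4*D² (q(D) = (2*D)*(2*D) = 4*D²)
q(0)*(-2*(4 - 1)) - 2*(-5) = (4*0²)*(-2*(4 - 1)) - 2*(-5) = (4*0)*(-2*3) + 10 = 0*(-6) + 10 = 0 + 10 = 10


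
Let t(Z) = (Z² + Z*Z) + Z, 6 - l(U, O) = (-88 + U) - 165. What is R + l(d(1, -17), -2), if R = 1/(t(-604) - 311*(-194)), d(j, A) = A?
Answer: 217863913/789362 ≈ 276.00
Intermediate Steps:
l(U, O) = 259 - U (l(U, O) = 6 - ((-88 + U) - 165) = 6 - (-253 + U) = 6 + (253 - U) = 259 - U)
t(Z) = Z + 2*Z² (t(Z) = (Z² + Z²) + Z = 2*Z² + Z = Z + 2*Z²)
R = 1/789362 (R = 1/(-604*(1 + 2*(-604)) - 311*(-194)) = 1/(-604*(1 - 1208) + 60334) = 1/(-604*(-1207) + 60334) = 1/(729028 + 60334) = 1/789362 ≈ 1.2668e-6)
R + l(d(1, -17), -2) = 1/789362 + (259 - 1*(-17)) = 1/789362 + (259 + 17) = 1/789362 + 276 = 217863913/789362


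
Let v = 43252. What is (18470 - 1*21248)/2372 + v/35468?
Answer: 507955/10516262 ≈ 0.048302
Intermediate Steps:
(18470 - 1*21248)/2372 + v/35468 = (18470 - 1*21248)/2372 + 43252/35468 = (18470 - 21248)*(1/2372) + 43252*(1/35468) = -2778*1/2372 + 10813/8867 = -1389/1186 + 10813/8867 = 507955/10516262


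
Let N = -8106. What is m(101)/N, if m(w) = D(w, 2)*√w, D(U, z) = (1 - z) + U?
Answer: -50*√101/4053 ≈ -0.12398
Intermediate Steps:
D(U, z) = 1 + U - z
m(w) = √w*(-1 + w) (m(w) = (1 + w - 1*2)*√w = (1 + w - 2)*√w = (-1 + w)*√w = √w*(-1 + w))
m(101)/N = (√101*(-1 + 101))/(-8106) = (√101*100)*(-1/8106) = (100*√101)*(-1/8106) = -50*√101/4053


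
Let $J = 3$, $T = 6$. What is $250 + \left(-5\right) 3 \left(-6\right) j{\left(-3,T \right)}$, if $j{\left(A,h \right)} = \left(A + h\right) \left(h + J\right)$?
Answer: $2680$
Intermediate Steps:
$j{\left(A,h \right)} = \left(3 + h\right) \left(A + h\right)$ ($j{\left(A,h \right)} = \left(A + h\right) \left(h + 3\right) = \left(A + h\right) \left(3 + h\right) = \left(3 + h\right) \left(A + h\right)$)
$250 + \left(-5\right) 3 \left(-6\right) j{\left(-3,T \right)} = 250 + \left(-5\right) 3 \left(-6\right) \left(6^{2} + 3 \left(-3\right) + 3 \cdot 6 - 18\right) = 250 + \left(-15\right) \left(-6\right) \left(36 - 9 + 18 - 18\right) = 250 + 90 \cdot 27 = 250 + 2430 = 2680$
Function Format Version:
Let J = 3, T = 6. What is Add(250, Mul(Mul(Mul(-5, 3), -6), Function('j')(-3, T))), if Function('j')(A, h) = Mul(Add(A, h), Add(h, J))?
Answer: 2680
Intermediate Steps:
Function('j')(A, h) = Mul(Add(3, h), Add(A, h)) (Function('j')(A, h) = Mul(Add(A, h), Add(h, 3)) = Mul(Add(A, h), Add(3, h)) = Mul(Add(3, h), Add(A, h)))
Add(250, Mul(Mul(Mul(-5, 3), -6), Function('j')(-3, T))) = Add(250, Mul(Mul(Mul(-5, 3), -6), Add(Pow(6, 2), Mul(3, -3), Mul(3, 6), Mul(-3, 6)))) = Add(250, Mul(Mul(-15, -6), Add(36, -9, 18, -18))) = Add(250, Mul(90, 27)) = Add(250, 2430) = 2680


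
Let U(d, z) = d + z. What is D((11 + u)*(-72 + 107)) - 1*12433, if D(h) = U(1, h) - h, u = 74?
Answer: -12432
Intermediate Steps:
D(h) = 1 (D(h) = (1 + h) - h = 1)
D((11 + u)*(-72 + 107)) - 1*12433 = 1 - 1*12433 = 1 - 12433 = -12432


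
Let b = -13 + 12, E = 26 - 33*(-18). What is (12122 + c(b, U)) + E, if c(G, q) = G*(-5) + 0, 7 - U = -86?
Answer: 12747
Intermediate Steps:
U = 93 (U = 7 - 1*(-86) = 7 + 86 = 93)
E = 620 (E = 26 + 594 = 620)
b = -1
c(G, q) = -5*G (c(G, q) = -5*G + 0 = -5*G)
(12122 + c(b, U)) + E = (12122 - 5*(-1)) + 620 = (12122 + 5) + 620 = 12127 + 620 = 12747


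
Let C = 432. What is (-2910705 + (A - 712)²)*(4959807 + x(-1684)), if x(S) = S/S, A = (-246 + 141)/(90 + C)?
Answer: -90228324522696752/7569 ≈ -1.1921e+13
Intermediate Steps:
A = -35/174 (A = (-246 + 141)/(90 + 432) = -105/522 = -105*1/522 = -35/174 ≈ -0.20115)
x(S) = 1
(-2910705 + (A - 712)²)*(4959807 + x(-1684)) = (-2910705 + (-35/174 - 712)²)*(4959807 + 1) = (-2910705 + (-123923/174)²)*4959808 = (-2910705 + 15356909929/30276)*4959808 = -72767594651/30276*4959808 = -90228324522696752/7569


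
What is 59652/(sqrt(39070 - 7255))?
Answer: 19884*sqrt(3535)/3535 ≈ 334.43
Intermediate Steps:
59652/(sqrt(39070 - 7255)) = 59652/(sqrt(31815)) = 59652/((3*sqrt(3535))) = 59652*(sqrt(3535)/10605) = 19884*sqrt(3535)/3535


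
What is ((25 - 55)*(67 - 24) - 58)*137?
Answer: -184676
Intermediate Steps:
((25 - 55)*(67 - 24) - 58)*137 = (-30*43 - 58)*137 = (-1290 - 58)*137 = -1348*137 = -184676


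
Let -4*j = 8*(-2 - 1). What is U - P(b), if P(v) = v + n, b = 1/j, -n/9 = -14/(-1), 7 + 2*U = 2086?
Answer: 3496/3 ≈ 1165.3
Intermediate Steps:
U = 2079/2 (U = -7/2 + (½)*2086 = -7/2 + 1043 = 2079/2 ≈ 1039.5)
n = -126 (n = -(-126)/(-1) = -(-126)*(-1) = -9*14 = -126)
j = 6 (j = -2*(-2 - 1) = -2*(-3) = -¼*(-24) = 6)
b = ⅙ (b = 1/6 = ⅙ ≈ 0.16667)
P(v) = -126 + v (P(v) = v - 126 = -126 + v)
U - P(b) = 2079/2 - (-126 + ⅙) = 2079/2 - 1*(-755/6) = 2079/2 + 755/6 = 3496/3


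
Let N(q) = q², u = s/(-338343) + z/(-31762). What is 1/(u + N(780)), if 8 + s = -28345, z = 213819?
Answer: 3582150122/2179356319686823 ≈ 1.6437e-6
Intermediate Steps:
s = -28353 (s = -8 - 28345 = -28353)
u = -23814537977/3582150122 (u = -28353/(-338343) + 213819/(-31762) = -28353*(-1/338343) + 213819*(-1/31762) = 9451/112781 - 213819/31762 = -23814537977/3582150122 ≈ -6.6481)
1/(u + N(780)) = 1/(-23814537977/3582150122 + 780²) = 1/(-23814537977/3582150122 + 608400) = 1/(2179356319686823/3582150122) = 3582150122/2179356319686823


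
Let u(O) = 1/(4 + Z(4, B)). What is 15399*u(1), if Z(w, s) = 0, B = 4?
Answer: 15399/4 ≈ 3849.8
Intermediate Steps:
u(O) = ¼ (u(O) = 1/(4 + 0) = 1/4 = ¼)
15399*u(1) = 15399*(¼) = 15399/4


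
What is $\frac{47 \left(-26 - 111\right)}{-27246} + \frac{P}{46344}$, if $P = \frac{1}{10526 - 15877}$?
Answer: $\frac{266131102895}{1126107804504} \approx 0.23633$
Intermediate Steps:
$P = - \frac{1}{5351}$ ($P = \frac{1}{-5351} = - \frac{1}{5351} \approx -0.00018688$)
$\frac{47 \left(-26 - 111\right)}{-27246} + \frac{P}{46344} = \frac{47 \left(-26 - 111\right)}{-27246} - \frac{1}{5351 \cdot 46344} = 47 \left(-137\right) \left(- \frac{1}{27246}\right) - \frac{1}{247986744} = \left(-6439\right) \left(- \frac{1}{27246}\right) - \frac{1}{247986744} = \frac{6439}{27246} - \frac{1}{247986744} = \frac{266131102895}{1126107804504}$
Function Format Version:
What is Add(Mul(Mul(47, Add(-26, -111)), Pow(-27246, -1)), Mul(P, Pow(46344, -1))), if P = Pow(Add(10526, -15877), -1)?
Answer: Rational(266131102895, 1126107804504) ≈ 0.23633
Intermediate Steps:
P = Rational(-1, 5351) (P = Pow(-5351, -1) = Rational(-1, 5351) ≈ -0.00018688)
Add(Mul(Mul(47, Add(-26, -111)), Pow(-27246, -1)), Mul(P, Pow(46344, -1))) = Add(Mul(Mul(47, Add(-26, -111)), Pow(-27246, -1)), Mul(Rational(-1, 5351), Pow(46344, -1))) = Add(Mul(Mul(47, -137), Rational(-1, 27246)), Mul(Rational(-1, 5351), Rational(1, 46344))) = Add(Mul(-6439, Rational(-1, 27246)), Rational(-1, 247986744)) = Add(Rational(6439, 27246), Rational(-1, 247986744)) = Rational(266131102895, 1126107804504)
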